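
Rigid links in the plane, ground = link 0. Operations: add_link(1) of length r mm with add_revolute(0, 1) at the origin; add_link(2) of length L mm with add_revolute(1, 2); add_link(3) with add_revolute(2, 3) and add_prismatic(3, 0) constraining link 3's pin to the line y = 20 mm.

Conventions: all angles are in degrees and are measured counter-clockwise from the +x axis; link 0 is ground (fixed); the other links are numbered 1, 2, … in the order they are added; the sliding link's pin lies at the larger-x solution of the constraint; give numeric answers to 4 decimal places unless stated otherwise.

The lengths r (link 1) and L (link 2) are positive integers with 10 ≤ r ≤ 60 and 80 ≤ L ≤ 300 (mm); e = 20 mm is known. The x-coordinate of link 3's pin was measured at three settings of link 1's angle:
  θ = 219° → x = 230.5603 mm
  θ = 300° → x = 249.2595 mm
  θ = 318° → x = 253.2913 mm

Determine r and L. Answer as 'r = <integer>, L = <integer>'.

constraint per measurement: (x − r cos θ)² + (r sin θ − e)² = L²
subtracting the θ₁ and θ₂ equations cancels the r² and L² terms:
r = (x₁² − x₂²) / (2[(x₁cos θ₁ + e sin θ₁) − (x₂cos θ₂ + e sin θ₂)]) = 15.0000 → r = 15
L² = (x₁ − r cos θ₁)² + (r sin θ₁ − e)² = 59536.0144 → L = 244.0000 → L = 244
check at θ₃=318°: x = 253.2913 (printed 253.2913) ✓

r = 15, L = 244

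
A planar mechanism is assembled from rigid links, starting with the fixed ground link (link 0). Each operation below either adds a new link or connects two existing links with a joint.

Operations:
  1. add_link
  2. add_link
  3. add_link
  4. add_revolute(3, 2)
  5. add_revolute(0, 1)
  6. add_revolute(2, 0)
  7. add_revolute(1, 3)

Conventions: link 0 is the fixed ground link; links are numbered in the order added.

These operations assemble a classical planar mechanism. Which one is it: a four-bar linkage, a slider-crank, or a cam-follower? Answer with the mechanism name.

links: 4 (incl. ground); joints: 4 revolute, 0 prismatic, 0 higher (cam) pair, forming one closed loop
4 links in a single 4R loop → four-bar linkage

four-bar linkage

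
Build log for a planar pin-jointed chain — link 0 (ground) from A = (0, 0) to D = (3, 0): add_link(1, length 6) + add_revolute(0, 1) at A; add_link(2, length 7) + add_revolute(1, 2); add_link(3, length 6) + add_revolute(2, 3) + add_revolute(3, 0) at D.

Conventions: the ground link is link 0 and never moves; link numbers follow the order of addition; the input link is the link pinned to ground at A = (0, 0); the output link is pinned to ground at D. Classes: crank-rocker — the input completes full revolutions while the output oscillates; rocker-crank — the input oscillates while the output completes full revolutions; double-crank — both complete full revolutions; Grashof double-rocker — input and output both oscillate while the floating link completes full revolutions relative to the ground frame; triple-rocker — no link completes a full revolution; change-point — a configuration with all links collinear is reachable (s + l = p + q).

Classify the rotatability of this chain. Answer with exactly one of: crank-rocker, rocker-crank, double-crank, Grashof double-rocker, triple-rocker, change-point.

lengths: ground=3, input=6, coupler=7, output=6
sorted: s=3 (shortest), l=7 (longest), p+q=12
s + l = 10 vs p + q = 12
s + l < p + q (Grashof) with shortest = ground link → double-crank

double-crank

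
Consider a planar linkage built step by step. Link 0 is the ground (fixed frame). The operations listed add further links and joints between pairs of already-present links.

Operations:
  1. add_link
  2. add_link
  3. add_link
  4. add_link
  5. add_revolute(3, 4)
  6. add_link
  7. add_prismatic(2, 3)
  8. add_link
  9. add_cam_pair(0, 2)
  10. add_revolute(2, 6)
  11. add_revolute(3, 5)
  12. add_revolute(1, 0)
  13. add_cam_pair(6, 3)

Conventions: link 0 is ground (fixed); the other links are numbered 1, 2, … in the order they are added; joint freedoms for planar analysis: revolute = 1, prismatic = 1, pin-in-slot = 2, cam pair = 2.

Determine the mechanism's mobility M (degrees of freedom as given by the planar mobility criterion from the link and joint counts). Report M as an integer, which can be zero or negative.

(L,J1,J2)=(1,0,0); link0 fixed
link1: (2,0,0)
link2: (3,0,0)
link3: (4,0,0)
link4: (5,0,0)
R 3-4 [J1]: (5,1,0)
link5: (6,1,0)
P 2-3 [J1]: (6,2,0)
link6: (7,2,0)
C 0-2 [J2]: (7,2,1)
R 2-6 [J1]: (7,3,1)
R 3-5 [J1]: (7,4,1)
R 1-0 [J1]: (7,5,1)
C 6-3 [J2]: (7,5,2)
Grübler: 3·6 − 2·5 − 2 = 6

M = 6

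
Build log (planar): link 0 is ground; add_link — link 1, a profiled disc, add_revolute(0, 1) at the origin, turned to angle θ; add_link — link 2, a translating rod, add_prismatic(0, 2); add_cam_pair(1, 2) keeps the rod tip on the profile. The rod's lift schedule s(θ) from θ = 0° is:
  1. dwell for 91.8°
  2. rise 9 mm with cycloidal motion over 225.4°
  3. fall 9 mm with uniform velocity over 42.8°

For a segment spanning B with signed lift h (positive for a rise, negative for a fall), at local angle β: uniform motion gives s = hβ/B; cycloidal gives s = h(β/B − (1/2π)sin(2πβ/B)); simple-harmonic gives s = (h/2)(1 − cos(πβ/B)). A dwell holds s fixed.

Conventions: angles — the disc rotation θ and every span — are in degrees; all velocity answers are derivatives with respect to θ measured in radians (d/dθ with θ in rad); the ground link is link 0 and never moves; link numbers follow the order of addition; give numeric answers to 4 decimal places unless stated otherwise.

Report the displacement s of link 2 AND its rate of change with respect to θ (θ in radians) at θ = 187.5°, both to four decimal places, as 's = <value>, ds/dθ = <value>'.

seg 1 [0°–91.8°] dwell: s stays 0.0000
seg 2 [91.8°–317.2°] cycloidal, h=9: θ=187.5° here. β=95.7, B=225.4. 9·(0.4246 − sin(2π·0.4246)/(2π)) = 3.1675 → s = 3.1675
velocity in seg [91.8°–317.2°] (cycloidal), θ in radians: β = 95.7° = 1.6703 rad, B = 225.4° = 3.9340 rad; ds/dθ = (h/B)(1 − cos(2πβ/B)) = (9/3.9340)(1 − cos(2π·0.4246)) = 4.323419 mm/rad

s = 3.1675, ds/dθ = 4.3234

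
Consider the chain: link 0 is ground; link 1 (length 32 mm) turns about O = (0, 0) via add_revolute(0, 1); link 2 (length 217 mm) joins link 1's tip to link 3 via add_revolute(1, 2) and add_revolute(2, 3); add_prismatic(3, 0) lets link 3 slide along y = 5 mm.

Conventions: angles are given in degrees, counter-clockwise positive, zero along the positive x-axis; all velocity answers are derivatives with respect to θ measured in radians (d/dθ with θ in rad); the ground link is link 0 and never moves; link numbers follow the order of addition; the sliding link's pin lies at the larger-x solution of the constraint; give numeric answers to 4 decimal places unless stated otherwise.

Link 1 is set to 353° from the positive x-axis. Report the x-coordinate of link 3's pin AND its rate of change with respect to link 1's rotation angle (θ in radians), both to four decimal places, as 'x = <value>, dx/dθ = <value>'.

geometry: r = 32 mm, L = 217 mm, e = 5 mm
crank pin P = (r cos θ, r sin θ) = (31.761477, -3.899819)
h = r sin θ − e = -3.899819 − 5 = -8.899819
x = r cos θ + √(L² − h²) = 31.761477 + 216.817419 = 248.578896
dx/dθ = −r sin θ − h·r cos θ/√(L² − h²) (θ in radians; h = -8.899819) = 5.203549

x = 248.5789, dx/dθ = 5.2035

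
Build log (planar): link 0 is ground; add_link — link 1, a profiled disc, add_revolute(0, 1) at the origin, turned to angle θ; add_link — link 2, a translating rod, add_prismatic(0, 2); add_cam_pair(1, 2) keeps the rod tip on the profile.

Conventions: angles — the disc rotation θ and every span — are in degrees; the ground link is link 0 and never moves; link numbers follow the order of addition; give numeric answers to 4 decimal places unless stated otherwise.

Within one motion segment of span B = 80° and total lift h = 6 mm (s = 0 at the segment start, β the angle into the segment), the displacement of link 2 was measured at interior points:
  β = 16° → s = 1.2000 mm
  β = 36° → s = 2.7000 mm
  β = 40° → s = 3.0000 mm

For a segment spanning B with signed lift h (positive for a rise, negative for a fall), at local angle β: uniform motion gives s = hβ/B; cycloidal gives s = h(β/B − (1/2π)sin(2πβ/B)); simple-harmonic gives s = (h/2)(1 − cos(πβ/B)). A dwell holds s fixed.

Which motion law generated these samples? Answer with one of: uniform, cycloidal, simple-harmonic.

candidates at β/B = r: uniform s = h·r (linear in β); cycloidal s = h·(r − sin(2πr)/(2π)); simple-harmonic s = (h/2)(1 − cos(πr))
β=16°: printed 1.2000 | uniform 1.2000, cycloidal 0.2918, simple-harmonic 0.5729
β=36°: printed 2.7000 | uniform 2.7000, cycloidal 2.4049, simple-harmonic 2.5307
β=40°: printed 3.0000 | uniform 3.0000, cycloidal 3.0000, simple-harmonic 3.0000
only one law matches every sample → uniform

uniform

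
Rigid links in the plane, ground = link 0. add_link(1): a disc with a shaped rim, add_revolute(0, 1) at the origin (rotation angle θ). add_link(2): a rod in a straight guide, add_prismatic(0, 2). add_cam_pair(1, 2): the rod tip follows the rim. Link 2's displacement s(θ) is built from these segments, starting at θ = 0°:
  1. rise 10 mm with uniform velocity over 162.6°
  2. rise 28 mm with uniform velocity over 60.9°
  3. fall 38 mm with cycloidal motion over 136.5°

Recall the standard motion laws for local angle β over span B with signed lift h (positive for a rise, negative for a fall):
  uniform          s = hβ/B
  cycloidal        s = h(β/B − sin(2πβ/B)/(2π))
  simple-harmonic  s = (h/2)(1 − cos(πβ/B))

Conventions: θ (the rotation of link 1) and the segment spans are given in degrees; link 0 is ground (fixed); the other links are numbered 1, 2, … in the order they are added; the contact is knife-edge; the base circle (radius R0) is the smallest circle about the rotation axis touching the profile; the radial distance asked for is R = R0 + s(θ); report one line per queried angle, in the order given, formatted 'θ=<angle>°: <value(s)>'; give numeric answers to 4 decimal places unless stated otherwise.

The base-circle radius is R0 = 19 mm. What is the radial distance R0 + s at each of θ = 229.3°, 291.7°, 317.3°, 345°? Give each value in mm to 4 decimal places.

segment 1 (0° to 162.6°, uniform, h = 10) is passed completely: s = 0.0000 + (10) = 10.0000
segment 2 (162.6° to 223.5°, uniform, h = 28) is passed completely: s = 10.0000 + (28) = 38.0000
θ = 229.3° falls in segment 3 (223.5° to 360°, cycloidal, h = -38): β = 229.3 − 223.5 = 5.8°, B = 136.5°; Δs = -38·(0.0425 − sin(2π·0.0425)/(2π)) = -0.0191; s = 38.0000 − 0.0191 = 37.9809
θ = 291.7° falls in segment 3 (223.5° to 360°, cycloidal, h = -38): β = 291.7 − 223.5 = 68.2°, B = 136.5°; Δs = -38·(0.4996 − sin(2π·0.4996)/(2π)) = -18.9722; s = 38.0000 − 18.9722 = 19.0278
θ = 317.3° falls in segment 3 (223.5° to 360°, cycloidal, h = -38): β = 317.3 − 223.5 = 93.8°, B = 136.5°; Δs = -38·(0.6872 − sin(2π·0.6872)/(2π)) = -31.6957; s = 38.0000 − 31.6957 = 6.3043
θ = 345° falls in segment 3 (223.5° to 360°, cycloidal, h = -38): β = 345 − 223.5 = 121.5°, B = 136.5°; Δs = -38·(0.8901 − sin(2π·0.8901)/(2π)) = -37.6760; s = 38.0000 − 37.6760 = 0.3240
θ=229.3°: R = R0 + s = 19 + 37.9809 = 56.9809
θ=291.7°: R = R0 + s = 19 + 19.0278 = 38.0278
θ=317.3°: R = R0 + s = 19 + 6.3043 = 25.3043
θ=345°: R = R0 + s = 19 + 0.3240 = 19.3240

θ=229.3°: 56.9809
θ=291.7°: 38.0278
θ=317.3°: 25.3043
θ=345°: 19.3240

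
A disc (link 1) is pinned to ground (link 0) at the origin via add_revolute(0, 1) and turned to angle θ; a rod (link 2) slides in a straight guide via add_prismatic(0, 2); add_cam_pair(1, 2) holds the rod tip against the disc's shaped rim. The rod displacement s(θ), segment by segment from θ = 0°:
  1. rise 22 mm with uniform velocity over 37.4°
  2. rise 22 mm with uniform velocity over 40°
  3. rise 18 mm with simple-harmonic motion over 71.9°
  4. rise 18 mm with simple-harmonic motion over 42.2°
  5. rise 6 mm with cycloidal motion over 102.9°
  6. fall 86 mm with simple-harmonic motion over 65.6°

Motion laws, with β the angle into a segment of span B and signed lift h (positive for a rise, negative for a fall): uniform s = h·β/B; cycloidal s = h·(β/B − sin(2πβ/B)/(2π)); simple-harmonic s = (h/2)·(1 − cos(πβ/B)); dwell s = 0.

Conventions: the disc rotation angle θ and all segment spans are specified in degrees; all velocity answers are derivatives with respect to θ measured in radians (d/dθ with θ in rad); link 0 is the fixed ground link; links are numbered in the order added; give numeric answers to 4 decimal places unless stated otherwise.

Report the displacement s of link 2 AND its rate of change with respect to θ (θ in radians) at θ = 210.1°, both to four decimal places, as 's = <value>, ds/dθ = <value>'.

segment 1 (0° to 37.4°, uniform, h = 22) is passed completely: s = 0.0000 + (22) = 22.0000
segment 2 (37.4° to 77.4°, uniform, h = 22) is passed completely: s = 22.0000 + (22) = 44.0000
segment 3 (77.4° to 149.3°, simple-harmonic, h = 18) is passed completely: s = 44.0000 + (18) = 62.0000
segment 4 (149.3° to 191.5°, simple-harmonic, h = 18) is passed completely: s = 62.0000 + (18) = 80.0000
θ = 210.1° falls in segment 5 (191.5° to 294.4°, cycloidal, h = 6): β = 210.1 − 191.5 = 18.6°, B = 102.9°; Δs = 6·(0.1808 − sin(2π·0.1808)/(2π)) = 0.2186; s = 80.0000 + 0.2186 = 80.2186
velocity in seg [191.5°–294.4°] (cycloidal), θ in radians: β = 18.6° = 0.3246 rad, B = 102.9° = 1.7959 rad; ds/dθ = (h/B)(1 − cos(2πβ/B)) = (6/1.7959)(1 − cos(2π·0.1808)) = 1.932805 mm/rad

s = 80.2186, ds/dθ = 1.9328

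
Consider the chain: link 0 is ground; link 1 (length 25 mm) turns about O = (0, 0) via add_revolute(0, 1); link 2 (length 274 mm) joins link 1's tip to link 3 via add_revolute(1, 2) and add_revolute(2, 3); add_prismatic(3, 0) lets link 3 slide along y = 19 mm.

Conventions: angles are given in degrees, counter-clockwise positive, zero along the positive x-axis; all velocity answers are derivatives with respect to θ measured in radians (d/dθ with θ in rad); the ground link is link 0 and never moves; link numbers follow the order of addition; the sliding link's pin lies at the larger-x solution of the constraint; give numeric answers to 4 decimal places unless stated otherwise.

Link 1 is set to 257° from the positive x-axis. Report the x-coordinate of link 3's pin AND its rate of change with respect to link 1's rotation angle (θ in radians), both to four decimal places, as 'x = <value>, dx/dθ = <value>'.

geometry: r = 25 mm, L = 274 mm, e = 19 mm
crank pin P = (r cos θ, r sin θ) = (-5.623776, -24.359252)
h = r sin θ − e = -24.359252 − 19 = -43.359252
x = r cos θ + √(L² − h²) = -5.623776 + 270.547547 = 264.923771
dx/dθ = −r sin θ − h·r cos θ/√(L² − h²) (θ in radians; h = -43.359252) = 23.457958

x = 264.9238, dx/dθ = 23.4580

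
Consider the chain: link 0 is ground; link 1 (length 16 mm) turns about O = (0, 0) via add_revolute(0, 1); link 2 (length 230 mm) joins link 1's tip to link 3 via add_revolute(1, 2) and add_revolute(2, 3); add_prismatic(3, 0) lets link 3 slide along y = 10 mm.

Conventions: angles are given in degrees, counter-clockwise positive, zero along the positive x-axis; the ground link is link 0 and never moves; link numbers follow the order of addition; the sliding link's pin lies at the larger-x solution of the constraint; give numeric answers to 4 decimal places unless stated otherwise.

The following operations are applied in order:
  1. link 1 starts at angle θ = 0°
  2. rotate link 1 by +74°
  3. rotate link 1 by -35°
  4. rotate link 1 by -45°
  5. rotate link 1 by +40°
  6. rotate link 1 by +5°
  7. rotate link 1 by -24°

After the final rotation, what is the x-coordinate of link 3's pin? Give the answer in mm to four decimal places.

geometry: r = 16 mm, L = 230 mm, e = 10 mm; θ starts at 0°
rotate link 1 by +74°: θ ← 0° +74° = 74°
rotate link 1 by -35°: θ ← 74° -35° = 39°
rotate link 1 by -45°: θ ← 39° -45° = -6°
rotate link 1 by +40°: θ ← -6° +40° = 34°
rotate link 1 by +5°: θ ← 34° +5° = 39°
rotate link 1 by -24°: θ ← 39° -24° = 15°
crank pin P = (r cos θ, r sin θ) = (15.454813, 4.141105)
h = r sin θ − e = 4.141105 − 10 = -5.858895
x = r cos θ + √(L² − h²) = 15.454813 + 229.925365 = 245.380178

245.3802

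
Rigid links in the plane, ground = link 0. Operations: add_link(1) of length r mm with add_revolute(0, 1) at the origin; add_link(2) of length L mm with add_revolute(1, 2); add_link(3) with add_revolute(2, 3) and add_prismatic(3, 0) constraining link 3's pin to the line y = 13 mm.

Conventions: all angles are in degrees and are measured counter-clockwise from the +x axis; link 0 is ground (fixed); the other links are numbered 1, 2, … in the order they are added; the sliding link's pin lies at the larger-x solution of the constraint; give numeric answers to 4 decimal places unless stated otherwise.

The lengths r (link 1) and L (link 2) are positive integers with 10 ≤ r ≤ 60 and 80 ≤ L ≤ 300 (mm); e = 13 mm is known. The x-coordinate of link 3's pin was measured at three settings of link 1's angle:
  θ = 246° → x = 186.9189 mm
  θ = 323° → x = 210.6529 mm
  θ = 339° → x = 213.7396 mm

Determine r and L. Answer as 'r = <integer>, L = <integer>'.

constraint per measurement: (x − r cos θ)² + (r sin θ − e)² = L²
subtracting the θ₁ and θ₂ equations cancels the r² and L² terms:
r = (x₁² − x₂²) / (2[(x₁cos θ₁ + e sin θ₁) − (x₂cos θ₂ + e sin θ₂)]) = 19.0001 → r = 19
L² = (x₁ − r cos θ₁)² + (r sin θ₁ − e)² = 38808.9837 → L = 197.0000 → L = 197
check at θ₃=339°: x = 213.7396 (printed 213.7396) ✓

r = 19, L = 197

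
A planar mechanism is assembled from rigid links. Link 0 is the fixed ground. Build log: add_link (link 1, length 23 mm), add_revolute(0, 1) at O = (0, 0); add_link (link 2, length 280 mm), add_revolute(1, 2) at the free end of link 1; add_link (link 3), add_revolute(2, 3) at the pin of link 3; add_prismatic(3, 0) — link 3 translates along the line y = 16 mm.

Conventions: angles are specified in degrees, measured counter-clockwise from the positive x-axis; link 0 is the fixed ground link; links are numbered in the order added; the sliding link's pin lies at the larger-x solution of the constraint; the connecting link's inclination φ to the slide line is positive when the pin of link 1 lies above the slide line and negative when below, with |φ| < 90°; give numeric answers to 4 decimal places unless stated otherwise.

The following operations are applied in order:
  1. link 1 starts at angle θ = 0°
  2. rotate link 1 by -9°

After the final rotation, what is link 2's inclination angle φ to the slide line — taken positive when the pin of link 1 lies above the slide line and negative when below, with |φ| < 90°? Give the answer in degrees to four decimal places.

geometry: r = 23 mm, L = 280 mm, e = 16 mm; θ starts at 0°
rotate link 1 by -9°: θ ← 0° -9° = -9°
h = r sin θ − e = -3.597993 − 16 = -19.597993
sin φ = h / L = -19.597993 / 280 = -0.06999283
φ = arcsin(-0.06999283) = -4.013575°

-4.0136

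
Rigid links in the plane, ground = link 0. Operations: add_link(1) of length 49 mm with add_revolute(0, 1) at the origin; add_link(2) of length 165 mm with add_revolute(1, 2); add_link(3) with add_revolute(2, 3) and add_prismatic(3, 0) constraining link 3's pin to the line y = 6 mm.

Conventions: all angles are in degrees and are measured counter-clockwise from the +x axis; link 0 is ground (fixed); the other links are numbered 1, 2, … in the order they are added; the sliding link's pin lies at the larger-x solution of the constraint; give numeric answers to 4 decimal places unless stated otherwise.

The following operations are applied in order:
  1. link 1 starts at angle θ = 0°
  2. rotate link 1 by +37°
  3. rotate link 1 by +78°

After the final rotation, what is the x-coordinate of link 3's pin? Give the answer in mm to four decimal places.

geometry: r = 49 mm, L = 165 mm, e = 6 mm; θ starts at 0°
rotate link 1 by +37°: θ ← 0° +37° = 37°
rotate link 1 by +78°: θ ← 37° +78° = 115°
crank pin P = (r cos θ, r sin θ) = (-20.708295, 44.409082)
h = r sin θ − e = 44.409082 − 6 = 38.409082
x = r cos θ + √(L² − h²) = -20.708295 + 160.467263 = 139.758968

139.7590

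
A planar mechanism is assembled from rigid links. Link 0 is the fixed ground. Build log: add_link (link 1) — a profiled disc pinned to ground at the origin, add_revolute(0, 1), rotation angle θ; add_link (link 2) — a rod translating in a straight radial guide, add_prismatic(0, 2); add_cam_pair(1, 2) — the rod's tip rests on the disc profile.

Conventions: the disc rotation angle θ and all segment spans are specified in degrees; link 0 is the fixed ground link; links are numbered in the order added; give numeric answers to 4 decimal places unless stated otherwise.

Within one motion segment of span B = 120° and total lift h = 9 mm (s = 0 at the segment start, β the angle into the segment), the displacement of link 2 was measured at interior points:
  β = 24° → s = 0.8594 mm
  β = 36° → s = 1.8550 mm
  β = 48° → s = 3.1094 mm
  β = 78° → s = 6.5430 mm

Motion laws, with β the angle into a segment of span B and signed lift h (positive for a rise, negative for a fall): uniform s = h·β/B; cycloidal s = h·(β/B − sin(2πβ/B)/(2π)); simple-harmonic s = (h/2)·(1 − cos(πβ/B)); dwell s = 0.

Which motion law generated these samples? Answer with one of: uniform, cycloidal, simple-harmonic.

candidates at β/B = r: uniform s = h·r (linear in β); cycloidal s = h·(r − sin(2πr)/(2π)); simple-harmonic s = (h/2)(1 − cos(πr))
β=24°: printed 0.8594 | uniform 1.8000, cycloidal 0.4377, simple-harmonic 0.8594
β=36°: printed 1.8550 | uniform 2.7000, cycloidal 1.3377, simple-harmonic 1.8550
β=48°: printed 3.1094 | uniform 3.6000, cycloidal 2.7581, simple-harmonic 3.1094
β=78°: printed 6.5430 | uniform 5.8500, cycloidal 7.0088, simple-harmonic 6.5430
only one law matches every sample → simple-harmonic

simple-harmonic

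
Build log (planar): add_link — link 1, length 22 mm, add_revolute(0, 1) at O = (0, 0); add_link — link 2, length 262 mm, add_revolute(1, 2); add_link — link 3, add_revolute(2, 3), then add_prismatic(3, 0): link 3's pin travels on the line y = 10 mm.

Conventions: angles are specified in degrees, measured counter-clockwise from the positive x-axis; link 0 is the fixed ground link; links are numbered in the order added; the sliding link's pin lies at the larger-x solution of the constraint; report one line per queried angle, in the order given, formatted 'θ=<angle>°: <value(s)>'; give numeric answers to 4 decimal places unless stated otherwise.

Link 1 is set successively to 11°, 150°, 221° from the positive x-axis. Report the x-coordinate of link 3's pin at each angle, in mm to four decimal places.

geometry: r = 22 mm, L = 262 mm, e = 10 mm
θ=11°: crank pin P = (r cos θ, r sin θ) = (21.595798, 4.197798)
θ=11°: h = r sin θ − e = 4.197798 − 10 = -5.802202
θ=11°: x = r cos θ + √(L² − h²) = 21.595798 + 261.935745 = 283.531543
θ=150°: crank pin P = (r cos θ, r sin θ) = (-19.052559, 11.000000)
θ=150°: h = r sin θ − e = 11.000000 − 10 = 1.000000
θ=150°: x = r cos θ + √(L² − h²) = -19.052559 + 261.998092 = 242.945533
θ=221°: crank pin P = (r cos θ, r sin θ) = (-16.603611, -14.433299)
θ=221°: h = r sin θ − e = -14.433299 − 10 = -24.433299
θ=221°: x = r cos θ + √(L² − h²) = -16.603611 + 260.858226 = 244.254615

θ=11°: 283.5315
θ=150°: 242.9455
θ=221°: 244.2546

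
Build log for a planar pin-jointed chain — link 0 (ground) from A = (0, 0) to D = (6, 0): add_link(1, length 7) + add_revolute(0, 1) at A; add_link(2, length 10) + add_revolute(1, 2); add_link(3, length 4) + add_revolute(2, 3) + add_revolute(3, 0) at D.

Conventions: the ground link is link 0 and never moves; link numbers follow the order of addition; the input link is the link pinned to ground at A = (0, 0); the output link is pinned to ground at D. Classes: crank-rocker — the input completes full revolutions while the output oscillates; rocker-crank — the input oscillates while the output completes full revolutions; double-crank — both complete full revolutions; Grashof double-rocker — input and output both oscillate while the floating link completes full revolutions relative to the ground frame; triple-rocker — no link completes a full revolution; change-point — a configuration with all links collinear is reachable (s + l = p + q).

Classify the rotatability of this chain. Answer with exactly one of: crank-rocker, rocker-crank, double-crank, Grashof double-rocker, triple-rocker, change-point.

lengths: ground=6, input=7, coupler=10, output=4
sorted: s=4 (shortest), l=10 (longest), p+q=13
s + l = 14 vs p + q = 13
s + l > p + q → non-Grashof → no link fully rotates → triple-rocker

triple-rocker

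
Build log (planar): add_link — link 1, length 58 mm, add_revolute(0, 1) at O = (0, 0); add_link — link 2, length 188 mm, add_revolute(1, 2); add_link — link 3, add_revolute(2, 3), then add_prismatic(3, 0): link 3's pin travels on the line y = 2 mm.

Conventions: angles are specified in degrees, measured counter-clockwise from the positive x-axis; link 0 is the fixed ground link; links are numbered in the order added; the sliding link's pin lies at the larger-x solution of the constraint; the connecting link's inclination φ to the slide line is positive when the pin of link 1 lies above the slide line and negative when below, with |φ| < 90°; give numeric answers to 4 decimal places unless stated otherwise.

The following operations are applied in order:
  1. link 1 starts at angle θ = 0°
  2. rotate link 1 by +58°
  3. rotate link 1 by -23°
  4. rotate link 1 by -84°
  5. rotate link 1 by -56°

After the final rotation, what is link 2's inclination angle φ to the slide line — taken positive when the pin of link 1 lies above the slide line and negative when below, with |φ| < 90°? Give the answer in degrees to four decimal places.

geometry: r = 58 mm, L = 188 mm, e = 2 mm; θ starts at 0°
rotate link 1 by +58°: θ ← 0° +58° = 58°
rotate link 1 by -23°: θ ← 58° -23° = 35°
rotate link 1 by -84°: θ ← 35° -84° = -49°
rotate link 1 by -56°: θ ← -49° -56° = -105°
h = r sin θ − e = -56.023698 − 2 = -58.023698
sin φ = h / L = -58.023698 / 188 = -0.30863669
φ = arcsin(-0.30863669) = -17.977090°

-17.9771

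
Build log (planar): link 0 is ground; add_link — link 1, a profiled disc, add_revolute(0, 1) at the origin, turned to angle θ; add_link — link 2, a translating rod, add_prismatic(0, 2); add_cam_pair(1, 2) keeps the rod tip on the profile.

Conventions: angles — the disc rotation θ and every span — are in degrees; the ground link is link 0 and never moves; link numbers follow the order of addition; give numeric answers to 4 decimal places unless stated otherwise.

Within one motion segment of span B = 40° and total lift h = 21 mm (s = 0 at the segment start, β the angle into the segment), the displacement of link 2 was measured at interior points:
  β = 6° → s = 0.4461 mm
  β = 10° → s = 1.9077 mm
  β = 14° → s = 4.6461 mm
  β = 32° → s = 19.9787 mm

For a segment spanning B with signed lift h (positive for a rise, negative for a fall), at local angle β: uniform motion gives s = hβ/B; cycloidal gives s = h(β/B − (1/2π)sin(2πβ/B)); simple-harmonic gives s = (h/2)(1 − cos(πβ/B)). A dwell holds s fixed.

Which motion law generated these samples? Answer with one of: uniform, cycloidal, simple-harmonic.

candidates at β/B = r: uniform s = h·r (linear in β); cycloidal s = h·(r − sin(2πr)/(2π)); simple-harmonic s = (h/2)(1 − cos(πr))
β=6°: printed 0.4461 | uniform 3.1500, cycloidal 0.4461, simple-harmonic 1.1444
β=10°: printed 1.9077 | uniform 5.2500, cycloidal 1.9077, simple-harmonic 3.0754
β=14°: printed 4.6461 | uniform 7.3500, cycloidal 4.6461, simple-harmonic 5.7331
β=32°: printed 19.9787 | uniform 16.8000, cycloidal 19.9787, simple-harmonic 18.9947
only one law matches every sample → cycloidal

cycloidal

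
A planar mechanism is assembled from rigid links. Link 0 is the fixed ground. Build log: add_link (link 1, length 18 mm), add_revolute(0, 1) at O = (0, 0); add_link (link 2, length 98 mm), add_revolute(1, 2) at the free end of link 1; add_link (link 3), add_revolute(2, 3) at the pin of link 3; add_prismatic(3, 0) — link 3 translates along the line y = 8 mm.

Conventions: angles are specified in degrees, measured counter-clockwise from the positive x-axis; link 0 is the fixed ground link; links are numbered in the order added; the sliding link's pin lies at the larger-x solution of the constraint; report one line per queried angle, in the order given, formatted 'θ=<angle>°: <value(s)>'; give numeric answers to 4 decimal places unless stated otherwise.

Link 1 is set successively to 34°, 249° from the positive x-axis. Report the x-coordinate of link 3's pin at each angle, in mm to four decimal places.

geometry: r = 18 mm, L = 98 mm, e = 8 mm
θ=34°: crank pin P = (r cos θ, r sin θ) = (14.922676, 10.065472)
θ=34°: h = r sin θ − e = 10.065472 − 8 = 2.065472
θ=34°: x = r cos θ + √(L² − h²) = 14.922676 + 97.978231 = 112.900908
θ=249°: crank pin P = (r cos θ, r sin θ) = (-6.450623, -16.804448)
θ=249°: h = r sin θ − e = -16.804448 − 8 = -24.804448
θ=249°: x = r cos θ + √(L² − h²) = -6.450623 + 94.808963 = 88.358339

θ=34°: 112.9009
θ=249°: 88.3583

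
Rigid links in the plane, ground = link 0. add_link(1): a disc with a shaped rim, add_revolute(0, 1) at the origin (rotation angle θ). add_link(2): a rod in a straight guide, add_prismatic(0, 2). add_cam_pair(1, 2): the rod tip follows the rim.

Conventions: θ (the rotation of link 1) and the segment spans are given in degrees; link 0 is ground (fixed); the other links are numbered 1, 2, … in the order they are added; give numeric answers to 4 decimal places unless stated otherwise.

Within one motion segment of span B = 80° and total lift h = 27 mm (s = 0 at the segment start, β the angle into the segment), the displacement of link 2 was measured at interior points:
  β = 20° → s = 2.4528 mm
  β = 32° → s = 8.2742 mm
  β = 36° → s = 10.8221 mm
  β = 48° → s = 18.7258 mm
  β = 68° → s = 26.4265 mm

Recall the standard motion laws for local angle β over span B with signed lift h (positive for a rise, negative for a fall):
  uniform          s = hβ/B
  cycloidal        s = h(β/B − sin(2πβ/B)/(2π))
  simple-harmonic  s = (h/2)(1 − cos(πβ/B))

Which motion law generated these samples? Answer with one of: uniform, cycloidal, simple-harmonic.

candidates at β/B = r: uniform s = h·r (linear in β); cycloidal s = h·(r − sin(2πr)/(2π)); simple-harmonic s = (h/2)(1 − cos(πr))
β=20°: printed 2.4528 | uniform 6.7500, cycloidal 2.4528, simple-harmonic 3.9541
β=32°: printed 8.2742 | uniform 10.8000, cycloidal 8.2742, simple-harmonic 9.3283
β=36°: printed 10.8221 | uniform 12.1500, cycloidal 10.8221, simple-harmonic 11.3881
β=48°: printed 18.7258 | uniform 16.2000, cycloidal 18.7258, simple-harmonic 17.6717
β=68°: printed 26.4265 | uniform 22.9500, cycloidal 26.4265, simple-harmonic 25.5286
only one law matches every sample → cycloidal

cycloidal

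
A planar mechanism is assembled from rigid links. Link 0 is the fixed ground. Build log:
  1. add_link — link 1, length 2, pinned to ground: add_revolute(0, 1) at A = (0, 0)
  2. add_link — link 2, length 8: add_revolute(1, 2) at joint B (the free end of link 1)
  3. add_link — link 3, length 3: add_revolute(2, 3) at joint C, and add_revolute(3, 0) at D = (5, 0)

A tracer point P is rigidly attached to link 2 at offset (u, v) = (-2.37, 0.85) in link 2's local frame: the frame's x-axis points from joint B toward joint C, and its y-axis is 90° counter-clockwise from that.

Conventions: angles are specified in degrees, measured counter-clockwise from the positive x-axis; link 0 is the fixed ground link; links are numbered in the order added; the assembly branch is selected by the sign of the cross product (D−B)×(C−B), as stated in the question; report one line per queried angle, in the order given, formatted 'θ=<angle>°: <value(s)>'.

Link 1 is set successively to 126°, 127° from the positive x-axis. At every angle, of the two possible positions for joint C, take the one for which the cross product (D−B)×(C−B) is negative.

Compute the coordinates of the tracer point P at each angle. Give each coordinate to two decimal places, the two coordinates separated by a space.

A=(0,0), D=(5.00,0)
θ=126°: B = A + 2.00·(cos126°, sin126°) = (-1.1756, 1.6180)
θ=126°: |BD| = 6.3840
θ=126°: circle(B,8.00) ∩ circle(D,3.00): a=7.4996, h=2.7848
θ=126°:   candidates: C₊=(6.7850,2.4112) cross=17.779; C₋=(5.3734,-2.9767) cross=-17.779
θ=126°:   branch - wants cross < 0 → take C=(5.3734,-2.9767) (cross=-17.779)
θ=126°: ex = (C−B)/|BC| = (0.8186,-0.5743); ey = (0.5743,0.8186)
θ=126°: P = B + -2.37·ex + 0.85·ey = (-2.6275,3.6750)
θ=127°: B = A + 2.00·(cos127°, sin127°) = (-1.2036, 1.5973)
θ=127°: |BD| = 6.4060
θ=127°: circle(B,8.00) ∩ circle(D,3.00): a=7.4959, h=2.7950
θ=127°:   candidates: C₊=(6.7524,2.4350) cross=17.905; C₋=(5.3586,-2.9785) cross=-17.905
θ=127°:   branch - wants cross < 0 → take C=(5.3586,-2.9785) (cross=-17.905)
θ=127°: ex = (C−B)/|BC| = (0.8203,-0.5720); ey = (0.5720,0.8203)
θ=127°: P = B + -2.37·ex + 0.85·ey = (-2.6615,3.6501)

θ=126°: -2.63 3.68
θ=127°: -2.66 3.65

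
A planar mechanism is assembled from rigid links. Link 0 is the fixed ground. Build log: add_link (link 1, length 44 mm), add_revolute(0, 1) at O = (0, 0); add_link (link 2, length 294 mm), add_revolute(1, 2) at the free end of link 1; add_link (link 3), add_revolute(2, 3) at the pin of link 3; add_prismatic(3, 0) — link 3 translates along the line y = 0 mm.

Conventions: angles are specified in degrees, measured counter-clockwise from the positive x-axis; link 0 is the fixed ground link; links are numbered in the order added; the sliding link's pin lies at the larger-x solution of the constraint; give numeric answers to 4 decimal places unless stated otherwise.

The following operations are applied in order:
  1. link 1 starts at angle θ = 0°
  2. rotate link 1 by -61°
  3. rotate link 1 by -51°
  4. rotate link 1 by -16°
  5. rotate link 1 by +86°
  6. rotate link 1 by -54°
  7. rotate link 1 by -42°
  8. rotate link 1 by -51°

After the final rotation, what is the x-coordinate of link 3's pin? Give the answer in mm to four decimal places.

geometry: r = 44 mm, L = 294 mm, e = 0 mm; θ starts at 0°
rotate link 1 by -61°: θ ← 0° -61° = -61°
rotate link 1 by -51°: θ ← -61° -51° = -112°
rotate link 1 by -16°: θ ← -112° -16° = -128°
rotate link 1 by +86°: θ ← -128° +86° = -42°
rotate link 1 by -54°: θ ← -42° -54° = -96°
rotate link 1 by -42°: θ ← -96° -42° = -138°
rotate link 1 by -51°: θ ← -138° -51° = -189°
crank pin P = (r cos θ, r sin θ) = (-43.458287, 6.883116)
h = r sin θ − e = 6.883116 − 0 = 6.883116
x = r cos θ + √(L² − h²) = -43.458287 + 293.919415 = 250.461128

250.4611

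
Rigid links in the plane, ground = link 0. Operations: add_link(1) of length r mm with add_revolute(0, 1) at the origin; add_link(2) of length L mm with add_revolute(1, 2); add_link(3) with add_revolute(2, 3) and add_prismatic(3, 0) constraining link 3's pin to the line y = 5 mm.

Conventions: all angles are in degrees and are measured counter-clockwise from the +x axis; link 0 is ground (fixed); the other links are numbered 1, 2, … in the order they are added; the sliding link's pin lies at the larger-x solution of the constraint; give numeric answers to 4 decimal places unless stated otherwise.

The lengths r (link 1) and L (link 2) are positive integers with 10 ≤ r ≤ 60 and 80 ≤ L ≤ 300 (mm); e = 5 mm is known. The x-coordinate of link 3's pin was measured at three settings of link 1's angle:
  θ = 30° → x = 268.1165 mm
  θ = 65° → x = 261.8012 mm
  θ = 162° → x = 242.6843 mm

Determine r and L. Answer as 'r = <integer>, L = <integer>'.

constraint per measurement: (x − r cos θ)² + (r sin θ − e)² = L²
subtracting the θ₁ and θ₂ equations cancels the r² and L² terms:
r = (x₁² − x₂²) / (2[(x₁cos θ₁ + e sin θ₁) − (x₂cos θ₂ + e sin θ₂)]) = 13.9999 → r = 14
L² = (x₁ − r cos θ₁)² + (r sin θ₁ − e)² = 65535.9780 → L = 256.0000 → L = 256
check at θ₃=162°: x = 242.6843 (printed 242.6843) ✓

r = 14, L = 256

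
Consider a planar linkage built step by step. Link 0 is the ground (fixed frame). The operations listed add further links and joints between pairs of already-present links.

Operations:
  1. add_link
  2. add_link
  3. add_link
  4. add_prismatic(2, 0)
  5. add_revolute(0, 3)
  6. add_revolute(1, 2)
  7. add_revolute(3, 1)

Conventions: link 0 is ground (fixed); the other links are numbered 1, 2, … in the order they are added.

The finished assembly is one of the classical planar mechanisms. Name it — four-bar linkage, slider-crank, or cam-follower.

links: 4 (incl. ground); joints: 3 revolute, 1 prismatic, 0 higher (cam) pair, forming one closed loop
4 links, 3 revolutes + 1 prismatic in one loop → slider-crank

slider-crank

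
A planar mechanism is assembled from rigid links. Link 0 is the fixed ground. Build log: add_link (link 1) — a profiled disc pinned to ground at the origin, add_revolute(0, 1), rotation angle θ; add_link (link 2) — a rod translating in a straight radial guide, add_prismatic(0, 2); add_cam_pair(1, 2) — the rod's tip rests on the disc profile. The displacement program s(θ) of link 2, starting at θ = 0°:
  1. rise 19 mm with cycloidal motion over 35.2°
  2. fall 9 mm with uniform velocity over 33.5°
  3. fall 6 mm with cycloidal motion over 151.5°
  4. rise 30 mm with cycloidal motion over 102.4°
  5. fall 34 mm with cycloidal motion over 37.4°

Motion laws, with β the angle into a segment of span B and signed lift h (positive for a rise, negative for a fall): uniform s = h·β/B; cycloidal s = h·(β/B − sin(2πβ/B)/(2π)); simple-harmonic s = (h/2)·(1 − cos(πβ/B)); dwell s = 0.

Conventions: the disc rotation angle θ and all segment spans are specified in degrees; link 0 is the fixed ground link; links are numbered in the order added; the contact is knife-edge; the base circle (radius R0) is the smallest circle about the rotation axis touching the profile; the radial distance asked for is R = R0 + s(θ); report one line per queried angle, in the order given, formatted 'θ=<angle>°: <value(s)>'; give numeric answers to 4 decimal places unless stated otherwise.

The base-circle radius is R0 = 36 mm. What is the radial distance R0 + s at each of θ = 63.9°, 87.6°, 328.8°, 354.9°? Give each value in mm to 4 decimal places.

seg 1 [0°–35.2°] cycloidal, h=19: full span → s += 19 → s = 19.0000
seg 2 [35.2°–68.7°] uniform, h=-9: θ=63.9° here. β=28.7, B=33.5. -9·28.7/33.5 = -7.7104 → s = 11.2896
seg 2 [35.2°–68.7°] uniform, h=-9: full span → s += -9 → s = 10.0000
seg 3 [68.7°–220.2°] cycloidal, h=-6: θ=87.6° here. β=18.9, B=151.5. -6·(0.1248 − sin(2π·0.1248)/(2π)) = -0.0743 → s = 9.9257
seg 3 [68.7°–220.2°] cycloidal, h=-6: full span → s += -6 → s = 4.0000
seg 4 [220.2°–322.6°] cycloidal, h=30: full span → s += 30 → s = 34.0000
seg 5 [322.6°–360°] cycloidal, h=-34: θ=328.8° here. β=6.2, B=37.4. -34·(0.1658 − sin(2π·0.1658)/(2π)) = -0.9653 → s = 33.0347
seg 5 [322.6°–360°] cycloidal, h=-34: θ=354.9° here. β=32.3, B=37.4. -34·(0.8636 − sin(2π·0.8636)/(2π)) = -33.4532 → s = 0.5468
θ=63.9°: R = R0 + s = 36 + 11.2896 = 47.2896
θ=87.6°: R = R0 + s = 36 + 9.9257 = 45.9257
θ=328.8°: R = R0 + s = 36 + 33.0347 = 69.0347
θ=354.9°: R = R0 + s = 36 + 0.5468 = 36.5468

θ=63.9°: 47.2896
θ=87.6°: 45.9257
θ=328.8°: 69.0347
θ=354.9°: 36.5468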